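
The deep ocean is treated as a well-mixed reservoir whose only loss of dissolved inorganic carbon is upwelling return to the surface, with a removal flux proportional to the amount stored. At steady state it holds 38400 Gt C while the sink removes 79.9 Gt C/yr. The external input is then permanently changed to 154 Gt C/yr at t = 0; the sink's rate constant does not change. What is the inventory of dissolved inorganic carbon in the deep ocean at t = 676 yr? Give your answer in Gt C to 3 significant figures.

Residence time τ = M₀/F₀ = 480.6 yr. The eventual steady state is M_∞ = M₀·(F₁/F₀) = 38400 × 154/79.9 = 74013 Gt C.
The anomaly ΔM(t) = M(t) − M_∞ decays as ΔM₀·e^(−t/τ) with ΔM₀ = 38400 − 74013 = −35610 Gt C.
At t = 676 yr, e^(−t/τ) = e^(−1.407) = 0.2450, so ΔM = −8724 Gt C and M = 74013 − 8724 = 65288 Gt C.

65300 Gt C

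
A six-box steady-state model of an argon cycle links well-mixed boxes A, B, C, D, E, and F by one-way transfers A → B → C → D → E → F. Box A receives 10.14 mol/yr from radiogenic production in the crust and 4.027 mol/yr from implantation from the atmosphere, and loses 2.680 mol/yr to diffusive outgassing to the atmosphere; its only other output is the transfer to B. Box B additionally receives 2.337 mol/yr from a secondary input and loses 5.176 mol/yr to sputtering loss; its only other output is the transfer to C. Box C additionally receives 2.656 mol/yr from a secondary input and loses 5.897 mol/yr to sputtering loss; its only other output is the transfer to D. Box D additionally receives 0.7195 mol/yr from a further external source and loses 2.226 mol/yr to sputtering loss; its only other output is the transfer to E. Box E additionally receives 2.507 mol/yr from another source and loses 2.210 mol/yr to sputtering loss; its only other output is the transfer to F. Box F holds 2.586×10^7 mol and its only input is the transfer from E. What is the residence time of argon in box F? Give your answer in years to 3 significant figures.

Box A: F(A→B) = (10.14 + 4.027) − 2.680 = 11.487 mol/yr.
Box B: F(B→C) = (11.487 + 2.337) − 5.176 = 8.6480 mol/yr.
Box C: F(C→D) = (8.6480 + 2.656) − 5.897 = 5.4070 mol/yr.
Box D: F(D→E) = (5.4070 + 0.7195) − 2.226 = 3.9005 mol/yr.
Box E: F(E→F) = (3.9005 + 2.507) − 2.210 = 4.1975 mol/yr.
Box F throughput = its input = 4.1975 mol/yr; τ = 2.586×10^7 / 4.1975 = 6.161×10^6 yr.

6.16×10^6 yr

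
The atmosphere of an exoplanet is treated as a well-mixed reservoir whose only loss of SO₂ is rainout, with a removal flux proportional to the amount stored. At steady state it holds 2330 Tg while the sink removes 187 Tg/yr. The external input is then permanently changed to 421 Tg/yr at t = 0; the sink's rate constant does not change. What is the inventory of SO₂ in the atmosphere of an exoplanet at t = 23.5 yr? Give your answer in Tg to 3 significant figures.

4800 Tg

τ = M₀/F₀ = 2330/187 = 12.46 yr; rate constant k = 1/τ.
New steady state M_∞ = F₁/k = F₁·τ = 421 × 12.46 = 5245.6 Tg.
M(t) = M_∞ + (M₀ − M_∞)·e^(−t/τ); t/τ = 23.5/12.46 = 1.886, so e^(−t/τ) = 0.1517.
M(t) = 5245.6 − 2916 × 0.1517 = 4803.4 Tg.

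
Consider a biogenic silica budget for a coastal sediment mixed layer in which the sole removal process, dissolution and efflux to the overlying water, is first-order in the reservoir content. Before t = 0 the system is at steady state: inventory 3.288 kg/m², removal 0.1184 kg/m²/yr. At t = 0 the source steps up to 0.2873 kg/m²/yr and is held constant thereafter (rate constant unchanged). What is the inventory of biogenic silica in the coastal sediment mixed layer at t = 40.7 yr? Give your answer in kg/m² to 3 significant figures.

Residence time τ = M₀/F₀ = 27.77 yr. The eventual steady state is M_∞ = M₀·(F₁/F₀) = 3.288 × 0.2873/0.1184 = 7.9784 kg/m².
The anomaly ΔM(t) = M(t) − M_∞ decays as ΔM₀·e^(−t/τ) with ΔM₀ = 3.288 − 7.9784 = −4.690 kg/m².
At t = 40.7 yr, e^(−t/τ) = e^(−1.466) = 0.2309, so ΔM = −1.083 kg/m² and M = 7.9784 − 1.083 = 6.8952 kg/m².

6.90 kg/m²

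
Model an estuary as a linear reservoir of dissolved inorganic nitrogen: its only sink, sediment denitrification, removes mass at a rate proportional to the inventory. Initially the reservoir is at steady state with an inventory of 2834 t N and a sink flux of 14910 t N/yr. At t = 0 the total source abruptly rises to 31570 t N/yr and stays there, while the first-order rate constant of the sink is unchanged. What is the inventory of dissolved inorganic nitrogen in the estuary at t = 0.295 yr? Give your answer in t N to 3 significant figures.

The sink rate constant is k = F₀/M₀ = 14910/2834 = 5.261 yr⁻¹.
Solving dM/dt = F₁ − kM with M(0) = M₀ gives M(t) = F₁/k + (M₀ − F₁/k)·e^(−kt).
F₁/k = 31570/5.261 = 6000.6 t N; kt = 5.261 × 0.295 = 1.552, e^(−kt) = 0.2118.
M(0.295) = 6000.6 + (2834 − 6000.6) × 0.2118 = 6000.6 − 670.7 = 5329.9 t N.

5330 t N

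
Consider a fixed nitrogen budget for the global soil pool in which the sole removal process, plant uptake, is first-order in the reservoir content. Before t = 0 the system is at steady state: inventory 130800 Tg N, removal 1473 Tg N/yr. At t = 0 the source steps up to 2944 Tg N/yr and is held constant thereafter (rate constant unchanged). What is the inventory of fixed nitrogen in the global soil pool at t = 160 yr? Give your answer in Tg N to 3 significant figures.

The sink rate constant is k = F₀/M₀ = 1473/130800 = 0.01126 yr⁻¹.
Solving dM/dt = F₁ − kM with M(0) = M₀ gives M(t) = F₁/k + (M₀ − F₁/k)·e^(−kt).
F₁/k = 2944/0.01126 = 261420 Tg N; kt = 0.01126 × 160 = 1.802, e^(−kt) = 0.1650.
M(160) = 261420 + (130800 − 261420) × 0.1650 = 261420 − 21550 = 239870 Tg N.

240000 Tg N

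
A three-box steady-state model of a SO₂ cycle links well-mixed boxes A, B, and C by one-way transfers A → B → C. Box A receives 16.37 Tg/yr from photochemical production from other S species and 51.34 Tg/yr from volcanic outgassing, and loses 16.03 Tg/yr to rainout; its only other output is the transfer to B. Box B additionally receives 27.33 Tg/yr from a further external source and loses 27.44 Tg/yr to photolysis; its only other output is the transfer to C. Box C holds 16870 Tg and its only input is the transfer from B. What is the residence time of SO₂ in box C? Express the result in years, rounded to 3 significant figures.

Box A: F(A→B) = (16.37 + 51.34) − 16.03 = 51.680 Tg/yr.
Box B: F(B→C) = (51.680 + 27.33) − 27.44 = 51.570 Tg/yr.
Box C throughput = its input = 51.570 Tg/yr; τ = 16870 / 51.570 = 327.1 yr.

327 yr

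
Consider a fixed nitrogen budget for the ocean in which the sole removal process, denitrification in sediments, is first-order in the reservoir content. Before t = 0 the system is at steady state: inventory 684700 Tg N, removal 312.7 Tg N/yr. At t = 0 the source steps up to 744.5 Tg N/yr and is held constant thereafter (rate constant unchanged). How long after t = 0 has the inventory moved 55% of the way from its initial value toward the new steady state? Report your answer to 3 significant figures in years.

τ = M₀/F₀ = 684700/312.7 = 2190 yr.
The remaining gap fraction is e^(−t/τ); 55% covered ⇒ e^(−t/τ) = 0.450.
t = −τ ln(0.450) = 2190 × 0.7985 = 1748 yr.

1750 yr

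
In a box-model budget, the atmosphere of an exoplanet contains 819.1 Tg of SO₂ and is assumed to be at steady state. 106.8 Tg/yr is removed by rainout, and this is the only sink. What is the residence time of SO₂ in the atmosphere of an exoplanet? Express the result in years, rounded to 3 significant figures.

7.67 yr

τ = M / F = 819.1 / 106.8 = 7.669 yr.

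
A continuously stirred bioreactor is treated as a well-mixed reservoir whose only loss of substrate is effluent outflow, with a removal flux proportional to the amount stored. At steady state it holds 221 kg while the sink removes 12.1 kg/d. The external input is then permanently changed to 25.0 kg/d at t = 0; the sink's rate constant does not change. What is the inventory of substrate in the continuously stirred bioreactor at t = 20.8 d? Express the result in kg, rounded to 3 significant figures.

Residence time τ = M₀/F₀ = 18.26 d. The eventual steady state is M_∞ = M₀·(F₁/F₀) = 221 × 25.0/12.1 = 456.61 kg.
The anomaly ΔM(t) = M(t) − M_∞ decays as ΔM₀·e^(−t/τ) with ΔM₀ = 221 − 456.61 = −235.6 kg.
At t = 20.8 d, e^(−t/τ) = e^(−1.139) = 0.3202, so ΔM = −75.44 kg and M = 456.61 − 75.44 = 381.17 kg.

381 kg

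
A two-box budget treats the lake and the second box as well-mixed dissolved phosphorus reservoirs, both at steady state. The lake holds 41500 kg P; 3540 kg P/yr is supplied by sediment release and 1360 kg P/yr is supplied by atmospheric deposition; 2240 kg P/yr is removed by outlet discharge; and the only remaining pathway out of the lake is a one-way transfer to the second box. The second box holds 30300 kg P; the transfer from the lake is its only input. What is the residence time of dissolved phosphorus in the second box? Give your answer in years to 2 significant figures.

11 yr

Balance the lake: ΣF_in = 3540 + 1360 = 4900.0 kg P/yr.
Transfer to the second box = ΣF_in − (2240) = 2660.0 kg P/yr.
At steady state the output of the second box equals its input, 2660.0 kg P/yr.
τ = M / F = 30300 / 2660.0 = 11.39 yr.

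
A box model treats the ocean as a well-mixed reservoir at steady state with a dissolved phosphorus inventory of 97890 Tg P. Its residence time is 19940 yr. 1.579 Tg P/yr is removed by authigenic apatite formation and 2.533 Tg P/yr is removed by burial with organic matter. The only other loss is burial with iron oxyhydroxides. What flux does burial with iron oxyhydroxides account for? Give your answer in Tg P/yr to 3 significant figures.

Total removal F = M/τ = 97890 / 19940 = 4.909 Tg P/yr.
Burial with iron oxyhydroxides = F − (1.579 + 2.533) = 4.909 − 4.112 = 0.7972 Tg P/yr.

0.797 Tg P/yr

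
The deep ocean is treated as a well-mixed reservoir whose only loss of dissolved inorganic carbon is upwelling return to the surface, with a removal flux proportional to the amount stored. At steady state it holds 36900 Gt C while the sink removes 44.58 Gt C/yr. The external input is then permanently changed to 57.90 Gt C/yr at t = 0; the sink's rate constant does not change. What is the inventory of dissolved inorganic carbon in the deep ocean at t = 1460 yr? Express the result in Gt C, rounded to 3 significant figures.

Residence time τ = M₀/F₀ = 827.7 yr. The eventual steady state is M_∞ = M₀·(F₁/F₀) = 36900 × 57.90/44.58 = 47925 Gt C.
The anomaly ΔM(t) = M(t) − M_∞ decays as ΔM₀·e^(−t/τ) with ΔM₀ = 36900 − 47925 = −11030 Gt C.
At t = 1460 yr, e^(−t/τ) = e^(−1.764) = 0.1714, so ΔM = −1890 Gt C and M = 47925 − 1890 = 46036 Gt C.

46000 Gt C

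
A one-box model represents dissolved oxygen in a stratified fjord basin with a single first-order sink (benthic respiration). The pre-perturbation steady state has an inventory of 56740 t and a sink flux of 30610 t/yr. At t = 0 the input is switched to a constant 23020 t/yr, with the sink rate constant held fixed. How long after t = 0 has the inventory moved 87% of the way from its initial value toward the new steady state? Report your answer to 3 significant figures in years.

3.78 yr

τ = M₀/F₀ = 56740/30610 = 1.854 yr.
The remaining gap fraction is e^(−t/τ); 87% covered ⇒ e^(−t/τ) = 0.130.
t = −τ ln(0.130) = 1.854 × 2.040 = 3.782 yr.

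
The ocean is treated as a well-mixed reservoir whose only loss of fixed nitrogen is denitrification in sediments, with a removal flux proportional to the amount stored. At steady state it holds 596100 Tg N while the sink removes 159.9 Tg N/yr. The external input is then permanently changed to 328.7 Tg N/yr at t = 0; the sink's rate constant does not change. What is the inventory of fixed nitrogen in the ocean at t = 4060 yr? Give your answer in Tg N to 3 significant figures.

1.01×10^6 Tg N

Residence time τ = M₀/F₀ = 3728 yr. The eventual steady state is M_∞ = M₀·(F₁/F₀) = 596100 × 328.7/159.9 = 1.2254×10^6 Tg N.
The anomaly ΔM(t) = M(t) − M_∞ decays as ΔM₀·e^(−t/τ) with ΔM₀ = 596100 − 1.2254×10^6 = −629300 Tg N.
At t = 4060 yr, e^(−t/τ) = e^(−1.089) = 0.3365, so ΔM = −211800 Tg N and M = 1.2254×10^6 − 211800 = 1.0136×10^6 Tg N.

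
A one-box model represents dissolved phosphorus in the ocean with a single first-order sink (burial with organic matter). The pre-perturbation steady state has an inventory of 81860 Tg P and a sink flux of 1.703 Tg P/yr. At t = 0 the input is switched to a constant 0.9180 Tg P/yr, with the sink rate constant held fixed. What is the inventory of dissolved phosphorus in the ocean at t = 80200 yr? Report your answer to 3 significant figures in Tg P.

51200 Tg P

Residence time τ = M₀/F₀ = 48070 yr. The eventual steady state is M_∞ = M₀·(F₁/F₀) = 81860 × 0.9180/1.703 = 44127 Tg P.
The anomaly ΔM(t) = M(t) − M_∞ decays as ΔM₀·e^(−t/τ) with ΔM₀ = 81860 − 44127 = 37730 Tg P.
At t = 80200 yr, e^(−t/τ) = e^(−1.668) = 0.1885, so ΔM = 7114 Tg P and M = 44127 + 7114 = 51241 Tg P.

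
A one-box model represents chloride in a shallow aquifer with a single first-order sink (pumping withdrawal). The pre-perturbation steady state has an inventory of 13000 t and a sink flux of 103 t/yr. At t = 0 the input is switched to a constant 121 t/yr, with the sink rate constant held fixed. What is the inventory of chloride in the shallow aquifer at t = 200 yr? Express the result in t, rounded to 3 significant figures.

14800 t

τ = M₀/F₀ = 13000/103 = 126.2 yr; rate constant k = 1/τ.
New steady state M_∞ = F₁/k = F₁·τ = 121 × 126.2 = 15272 t.
M(t) = M_∞ + (M₀ − M_∞)·e^(−t/τ); t/τ = 200/126.2 = 1.585, so e^(−t/τ) = 0.2050.
M(t) = 15272 − 2272 × 0.2050 = 14806 t.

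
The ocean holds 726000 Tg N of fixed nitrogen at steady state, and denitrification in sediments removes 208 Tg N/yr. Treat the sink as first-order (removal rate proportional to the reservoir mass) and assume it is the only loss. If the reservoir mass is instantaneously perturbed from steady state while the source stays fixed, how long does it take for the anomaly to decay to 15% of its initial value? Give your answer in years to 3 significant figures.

6620 yr

For a linear reservoir the anomaly decays as exp(−t/τ) with τ = M/F = 726000/208 = 3490 yr.
exp(−t/τ) = 0.15 ⇒ t = −τ ln(0.15) = 3490 × 1.897 = 6622 yr.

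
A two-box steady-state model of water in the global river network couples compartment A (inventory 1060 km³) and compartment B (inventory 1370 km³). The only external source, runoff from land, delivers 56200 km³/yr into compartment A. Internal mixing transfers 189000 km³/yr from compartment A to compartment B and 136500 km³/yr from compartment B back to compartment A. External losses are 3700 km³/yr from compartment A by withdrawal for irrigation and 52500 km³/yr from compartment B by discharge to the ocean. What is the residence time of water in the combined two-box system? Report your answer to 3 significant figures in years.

0.0432 yr

Treat the two boxes together as one reservoir: the mixing fluxes between them are internal recycling, so τ = ΣM / Σ(external losses).
M_total = 1060 + 1370 = 2430.0 km³.
ΣF_external_out = 3700 + 52500 = 56200 km³/yr.
τ = M_total / ΣF_ext = 2430.0 / 56200 = 0.04324 yr.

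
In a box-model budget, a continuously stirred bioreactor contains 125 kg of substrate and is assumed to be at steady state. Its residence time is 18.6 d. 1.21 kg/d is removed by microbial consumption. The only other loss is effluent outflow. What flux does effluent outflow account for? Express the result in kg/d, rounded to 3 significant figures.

5.51 kg/d

Total removal F = M/τ = 125 / 18.6 = 6.720 kg/d.
Effluent outflow = F − (1.21) = 6.720 − 1.210 = 5.510 kg/d.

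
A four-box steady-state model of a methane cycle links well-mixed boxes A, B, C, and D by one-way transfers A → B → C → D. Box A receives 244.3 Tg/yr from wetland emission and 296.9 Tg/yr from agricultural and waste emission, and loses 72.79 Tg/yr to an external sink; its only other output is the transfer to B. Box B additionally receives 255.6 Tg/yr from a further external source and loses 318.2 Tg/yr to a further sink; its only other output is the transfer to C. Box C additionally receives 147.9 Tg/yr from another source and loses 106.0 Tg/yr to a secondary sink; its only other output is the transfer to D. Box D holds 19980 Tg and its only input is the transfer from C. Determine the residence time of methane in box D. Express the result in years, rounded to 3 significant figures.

Box A: F(A→B) = (244.3 + 296.9) − 72.79 = 468.41 Tg/yr.
Box B: F(B→C) = (468.41 + 255.6) − 318.2 = 405.81 Tg/yr.
Box C: F(C→D) = (405.81 + 147.9) − 106.0 = 447.71 Tg/yr.
Box D throughput = its input = 447.71 Tg/yr; τ = 19980 / 447.71 = 44.63 yr.

44.6 yr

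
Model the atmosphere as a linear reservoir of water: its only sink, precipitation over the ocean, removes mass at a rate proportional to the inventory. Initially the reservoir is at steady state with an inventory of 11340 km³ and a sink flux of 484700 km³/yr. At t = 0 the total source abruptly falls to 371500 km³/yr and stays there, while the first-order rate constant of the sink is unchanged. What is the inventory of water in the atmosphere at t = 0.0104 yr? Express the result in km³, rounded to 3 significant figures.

Residence time τ = M₀/F₀ = 0.02340 yr. The eventual steady state is M_∞ = M₀·(F₁/F₀) = 11340 × 371500/484700 = 8691.6 km³.
The anomaly ΔM(t) = M(t) − M_∞ decays as ΔM₀·e^(−t/τ) with ΔM₀ = 11340 − 8691.6 = 2648 km³.
At t = 0.0104 yr, e^(−t/τ) = e^(−0.4445) = 0.6411, so ΔM = 1698 km³ and M = 8691.6 + 1698 = 10390 km³.

10400 km³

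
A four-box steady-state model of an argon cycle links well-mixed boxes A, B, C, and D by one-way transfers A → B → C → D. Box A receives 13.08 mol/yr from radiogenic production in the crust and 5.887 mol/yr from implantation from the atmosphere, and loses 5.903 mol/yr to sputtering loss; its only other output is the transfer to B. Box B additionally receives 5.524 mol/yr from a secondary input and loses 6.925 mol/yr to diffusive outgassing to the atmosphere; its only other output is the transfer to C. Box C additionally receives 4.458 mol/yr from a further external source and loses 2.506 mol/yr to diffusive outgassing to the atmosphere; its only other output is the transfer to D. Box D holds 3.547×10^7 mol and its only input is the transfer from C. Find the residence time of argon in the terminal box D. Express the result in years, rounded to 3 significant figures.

Box A: F(A→B) = (13.08 + 5.887) − 5.903 = 13.064 mol/yr.
Box B: F(B→C) = (13.064 + 5.524) − 6.925 = 11.663 mol/yr.
Box C: F(C→D) = (11.663 + 4.458) − 2.506 = 13.615 mol/yr.
Box D throughput = its input = 13.615 mol/yr; τ = 3.547×10^7 / 13.615 = 2.605×10^6 yr.

2.61×10^6 yr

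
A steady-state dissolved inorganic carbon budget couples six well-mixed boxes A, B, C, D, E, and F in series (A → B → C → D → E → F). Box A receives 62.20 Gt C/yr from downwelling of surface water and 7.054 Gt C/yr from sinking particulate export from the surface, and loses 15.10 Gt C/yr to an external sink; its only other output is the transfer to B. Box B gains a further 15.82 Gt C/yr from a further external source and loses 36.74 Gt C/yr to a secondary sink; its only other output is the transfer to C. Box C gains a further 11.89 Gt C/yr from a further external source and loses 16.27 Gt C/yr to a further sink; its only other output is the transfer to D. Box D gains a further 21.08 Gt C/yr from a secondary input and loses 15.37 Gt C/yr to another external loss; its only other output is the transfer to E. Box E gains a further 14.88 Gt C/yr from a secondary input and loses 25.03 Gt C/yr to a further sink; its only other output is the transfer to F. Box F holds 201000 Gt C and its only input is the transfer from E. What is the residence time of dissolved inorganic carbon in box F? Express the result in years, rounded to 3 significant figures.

Box A: F(A→B) = (62.20 + 7.054) − 15.10 = 54.154 Gt C/yr.
Box B: F(B→C) = (54.154 + 15.82) − 36.74 = 33.234 Gt C/yr.
Box C: F(C→D) = (33.234 + 11.89) − 16.27 = 28.854 Gt C/yr.
Box D: F(D→E) = (28.854 + 21.08) − 15.37 = 34.564 Gt C/yr.
Box E: F(E→F) = (34.564 + 14.88) − 25.03 = 24.414 Gt C/yr.
Box F throughput = its input = 24.414 Gt C/yr; τ = 201000 / 24.414 = 8233 yr.

8230 yr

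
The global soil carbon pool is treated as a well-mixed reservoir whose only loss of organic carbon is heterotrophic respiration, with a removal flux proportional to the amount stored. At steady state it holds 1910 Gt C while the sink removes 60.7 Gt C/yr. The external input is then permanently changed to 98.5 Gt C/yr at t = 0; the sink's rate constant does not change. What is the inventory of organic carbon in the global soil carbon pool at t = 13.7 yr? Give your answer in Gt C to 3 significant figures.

2330 Gt C

Residence time τ = M₀/F₀ = 31.47 yr. The eventual steady state is M_∞ = M₀·(F₁/F₀) = 1910 × 98.5/60.7 = 3099.4 Gt C.
The anomaly ΔM(t) = M(t) − M_∞ decays as ΔM₀·e^(−t/τ) with ΔM₀ = 1910 − 3099.4 = −1189 Gt C.
At t = 13.7 yr, e^(−t/τ) = e^(−0.4354) = 0.6470, so ΔM = −769.6 Gt C and M = 3099.4 − 769.6 = 2329.8 Gt C.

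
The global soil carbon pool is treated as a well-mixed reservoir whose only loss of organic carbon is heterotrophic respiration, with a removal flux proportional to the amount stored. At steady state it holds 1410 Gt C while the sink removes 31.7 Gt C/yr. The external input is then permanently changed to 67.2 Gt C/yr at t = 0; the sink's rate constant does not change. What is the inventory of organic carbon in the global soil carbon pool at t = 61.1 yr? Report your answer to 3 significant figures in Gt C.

Residence time τ = M₀/F₀ = 44.48 yr. The eventual steady state is M_∞ = M₀·(F₁/F₀) = 1410 × 67.2/31.7 = 2989.0 Gt C.
The anomaly ΔM(t) = M(t) − M_∞ decays as ΔM₀·e^(−t/τ) with ΔM₀ = 1410 − 2989.0 = −1579 Gt C.
At t = 61.1 yr, e^(−t/τ) = e^(−1.374) = 0.2532, so ΔM = −399.8 Gt C and M = 2989.0 − 399.8 = 2589.3 Gt C.

2590 Gt C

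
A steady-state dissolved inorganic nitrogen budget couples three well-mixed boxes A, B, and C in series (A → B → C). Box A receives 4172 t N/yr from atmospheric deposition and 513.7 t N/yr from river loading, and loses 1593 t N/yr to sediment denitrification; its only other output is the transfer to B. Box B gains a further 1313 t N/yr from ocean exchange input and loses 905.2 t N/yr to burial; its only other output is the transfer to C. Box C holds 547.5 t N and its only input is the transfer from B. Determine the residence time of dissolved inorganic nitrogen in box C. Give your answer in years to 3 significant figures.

0.156 yr

Box A: F(A→B) = (4172 + 513.7) − 1593 = 3092.7 t N/yr.
Box B: F(B→C) = (3092.7 + 1313) − 905.2 = 3500.5 t N/yr.
Box C throughput = its input = 3500.5 t N/yr; τ = 547.5 / 3500.5 = 0.1564 yr.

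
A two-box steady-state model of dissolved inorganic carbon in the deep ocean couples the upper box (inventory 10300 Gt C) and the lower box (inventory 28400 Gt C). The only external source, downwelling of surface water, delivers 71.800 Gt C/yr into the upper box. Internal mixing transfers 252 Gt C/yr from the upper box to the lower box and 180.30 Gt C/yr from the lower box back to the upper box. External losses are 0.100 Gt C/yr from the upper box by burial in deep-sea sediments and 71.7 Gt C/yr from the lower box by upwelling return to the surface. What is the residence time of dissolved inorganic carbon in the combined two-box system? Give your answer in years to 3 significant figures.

Treat the two boxes together as one reservoir: the mixing fluxes between them are internal recycling, so τ = ΣM / Σ(external losses).
M_total = 10300 + 28400 = 38700 Gt C.
ΣF_external_out = 0.100 + 71.7 = 71.800 Gt C/yr.
τ = M_total / ΣF_ext = 38700 / 71.800 = 539.0 yr.

539 yr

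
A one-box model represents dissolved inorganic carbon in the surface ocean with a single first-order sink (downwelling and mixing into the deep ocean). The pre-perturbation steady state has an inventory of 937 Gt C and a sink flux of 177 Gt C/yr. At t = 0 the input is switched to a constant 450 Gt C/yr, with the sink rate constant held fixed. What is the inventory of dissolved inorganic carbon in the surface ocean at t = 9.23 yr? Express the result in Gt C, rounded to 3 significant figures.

τ = M₀/F₀ = 937/177 = 5.294 yr; rate constant k = 1/τ.
New steady state M_∞ = F₁/k = F₁·τ = 450 × 5.294 = 2382.2 Gt C.
M(t) = M_∞ + (M₀ − M_∞)·e^(−t/τ); t/τ = 9.23/5.294 = 1.744, so e^(−t/τ) = 0.1749.
M(t) = 2382.2 − 1445 × 0.1749 = 2129.4 Gt C.

2130 Gt C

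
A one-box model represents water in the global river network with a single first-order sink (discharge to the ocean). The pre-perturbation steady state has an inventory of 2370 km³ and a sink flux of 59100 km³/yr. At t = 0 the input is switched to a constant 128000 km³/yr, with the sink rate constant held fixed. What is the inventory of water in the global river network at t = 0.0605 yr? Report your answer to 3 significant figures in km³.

Residence time τ = M₀/F₀ = 0.04010 yr. The eventual steady state is M_∞ = M₀·(F₁/F₀) = 2370 × 128000/59100 = 5133.0 km³.
The anomaly ΔM(t) = M(t) − M_∞ decays as ΔM₀·e^(−t/τ) with ΔM₀ = 2370 − 5133.0 = −2763 km³.
At t = 0.0605 yr, e^(−t/τ) = e^(−1.509) = 0.2212, so ΔM = −611.2 km³ and M = 5133.0 − 611.2 = 4521.8 km³.

4520 km³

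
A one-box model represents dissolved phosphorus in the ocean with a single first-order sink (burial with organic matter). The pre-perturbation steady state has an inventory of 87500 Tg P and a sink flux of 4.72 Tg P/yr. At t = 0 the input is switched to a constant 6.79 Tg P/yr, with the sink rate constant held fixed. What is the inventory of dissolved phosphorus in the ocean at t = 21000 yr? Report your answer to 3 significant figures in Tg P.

114000 Tg P

τ = M₀/F₀ = 87500/4.72 = 18540 yr; rate constant k = 1/τ.
New steady state M_∞ = F₁/k = F₁·τ = 6.79 × 18540 = 125870 Tg P.
M(t) = M_∞ + (M₀ − M_∞)·e^(−t/τ); t/τ = 21000/18540 = 1.133, so e^(−t/τ) = 0.3221.
M(t) = 125870 − 38370 × 0.3221 = 113510 Tg P.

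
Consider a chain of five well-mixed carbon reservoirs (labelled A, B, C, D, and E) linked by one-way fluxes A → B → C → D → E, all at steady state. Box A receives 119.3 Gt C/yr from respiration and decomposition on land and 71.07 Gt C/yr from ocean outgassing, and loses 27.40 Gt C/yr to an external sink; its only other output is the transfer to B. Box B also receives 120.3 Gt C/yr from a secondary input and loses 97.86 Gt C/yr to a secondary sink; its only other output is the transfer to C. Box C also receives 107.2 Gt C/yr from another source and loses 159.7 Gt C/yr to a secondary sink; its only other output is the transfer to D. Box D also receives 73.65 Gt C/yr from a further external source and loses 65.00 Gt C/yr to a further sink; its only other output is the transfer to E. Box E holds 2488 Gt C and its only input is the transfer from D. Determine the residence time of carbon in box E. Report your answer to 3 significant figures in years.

17.6 yr

Box A: F(A→B) = (119.3 + 71.07) − 27.40 = 162.97 Gt C/yr.
Box B: F(B→C) = (162.97 + 120.3) − 97.86 = 185.41 Gt C/yr.
Box C: F(C→D) = (185.41 + 107.2) − 159.7 = 132.91 Gt C/yr.
Box D: F(D→E) = (132.91 + 73.65) − 65.00 = 141.56 Gt C/yr.
Box E throughput = its input = 141.56 Gt C/yr; τ = 2488 / 141.56 = 17.58 yr.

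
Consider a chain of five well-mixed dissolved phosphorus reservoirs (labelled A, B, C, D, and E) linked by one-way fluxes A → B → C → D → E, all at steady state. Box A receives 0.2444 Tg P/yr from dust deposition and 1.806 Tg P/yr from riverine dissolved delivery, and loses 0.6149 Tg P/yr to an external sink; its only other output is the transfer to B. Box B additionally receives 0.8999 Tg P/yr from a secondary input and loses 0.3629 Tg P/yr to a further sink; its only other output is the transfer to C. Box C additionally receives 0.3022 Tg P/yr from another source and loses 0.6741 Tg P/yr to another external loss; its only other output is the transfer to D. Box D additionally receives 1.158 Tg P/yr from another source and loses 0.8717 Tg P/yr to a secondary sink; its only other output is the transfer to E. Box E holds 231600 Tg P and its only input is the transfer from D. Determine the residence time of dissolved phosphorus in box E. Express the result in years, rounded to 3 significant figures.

Box A: F(A→B) = (0.2444 + 1.806) − 0.6149 = 1.4355 Tg P/yr.
Box B: F(B→C) = (1.4355 + 0.8999) − 0.3629 = 1.9725 Tg P/yr.
Box C: F(C→D) = (1.9725 + 0.3022) − 0.6741 = 1.6006 Tg P/yr.
Box D: F(D→E) = (1.6006 + 1.158) − 0.8717 = 1.8869 Tg P/yr.
Box E throughput = its input = 1.8869 Tg P/yr; τ = 231600 / 1.8869 = 122700 yr.

123000 yr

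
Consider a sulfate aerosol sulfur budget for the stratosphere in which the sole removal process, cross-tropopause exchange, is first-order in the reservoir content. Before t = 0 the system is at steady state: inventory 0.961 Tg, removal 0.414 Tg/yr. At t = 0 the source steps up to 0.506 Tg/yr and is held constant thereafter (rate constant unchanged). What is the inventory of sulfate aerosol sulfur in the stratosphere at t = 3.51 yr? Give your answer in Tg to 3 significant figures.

Residence time τ = M₀/F₀ = 2.321 yr. The eventual steady state is M_∞ = M₀·(F₁/F₀) = 0.961 × 0.506/0.414 = 1.1746 Tg.
The anomaly ΔM(t) = M(t) − M_∞ decays as ΔM₀·e^(−t/τ) with ΔM₀ = 0.961 − 1.1746 = −0.2136 Tg.
At t = 3.51 yr, e^(−t/τ) = e^(−1.512) = 0.2204, so ΔM = −0.04708 Tg and M = 1.1746 − 0.04708 = 1.1275 Tg.

1.13 Tg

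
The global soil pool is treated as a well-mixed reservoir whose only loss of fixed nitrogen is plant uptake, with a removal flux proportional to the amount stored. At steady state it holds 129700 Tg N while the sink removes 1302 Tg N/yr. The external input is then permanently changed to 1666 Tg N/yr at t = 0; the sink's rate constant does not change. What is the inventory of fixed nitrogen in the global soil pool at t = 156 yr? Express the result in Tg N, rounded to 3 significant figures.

τ = M₀/F₀ = 129700/1302 = 99.62 yr; rate constant k = 1/τ.
New steady state M_∞ = F₁/k = F₁·τ = 1666 × 99.62 = 165960 Tg N.
M(t) = M_∞ + (M₀ − M_∞)·e^(−t/τ); t/τ = 156/99.62 = 1.566, so e^(−t/τ) = 0.2089.
M(t) = 165960 − 36260 × 0.2089 = 158390 Tg N.

158000 Tg N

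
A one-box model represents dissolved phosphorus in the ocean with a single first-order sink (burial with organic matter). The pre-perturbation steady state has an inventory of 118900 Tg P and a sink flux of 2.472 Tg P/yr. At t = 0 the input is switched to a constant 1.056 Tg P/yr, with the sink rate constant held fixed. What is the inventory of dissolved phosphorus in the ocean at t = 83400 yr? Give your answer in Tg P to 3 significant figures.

62800 Tg P

The sink rate constant is k = F₀/M₀ = 2.472/118900 = 2.079×10^-5 yr⁻¹.
Solving dM/dt = F₁ − kM with M(0) = M₀ gives M(t) = F₁/k + (M₀ − F₁/k)·e^(−kt).
F₁/k = 1.056/2.079×10^-5 = 50792 Tg P; kt = 2.079×10^-5 × 83400 = 1.734, e^(−kt) = 0.1766.
M(83400) = 50792 + (118900 − 50792) × 0.1766 = 50792 + 12030 = 62819 Tg P.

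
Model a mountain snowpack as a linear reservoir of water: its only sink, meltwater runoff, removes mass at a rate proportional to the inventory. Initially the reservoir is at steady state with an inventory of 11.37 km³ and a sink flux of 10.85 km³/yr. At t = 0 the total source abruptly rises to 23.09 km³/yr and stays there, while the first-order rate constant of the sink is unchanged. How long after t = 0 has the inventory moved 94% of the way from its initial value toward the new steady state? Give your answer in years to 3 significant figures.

τ = M₀/F₀ = 11.37/10.85 = 1.048 yr.
The remaining gap fraction is e^(−t/τ); 94% covered ⇒ e^(−t/τ) = 0.0600.
t = −τ ln(0.0600) = 1.048 × 2.813 = 2.948 yr.

2.95 yr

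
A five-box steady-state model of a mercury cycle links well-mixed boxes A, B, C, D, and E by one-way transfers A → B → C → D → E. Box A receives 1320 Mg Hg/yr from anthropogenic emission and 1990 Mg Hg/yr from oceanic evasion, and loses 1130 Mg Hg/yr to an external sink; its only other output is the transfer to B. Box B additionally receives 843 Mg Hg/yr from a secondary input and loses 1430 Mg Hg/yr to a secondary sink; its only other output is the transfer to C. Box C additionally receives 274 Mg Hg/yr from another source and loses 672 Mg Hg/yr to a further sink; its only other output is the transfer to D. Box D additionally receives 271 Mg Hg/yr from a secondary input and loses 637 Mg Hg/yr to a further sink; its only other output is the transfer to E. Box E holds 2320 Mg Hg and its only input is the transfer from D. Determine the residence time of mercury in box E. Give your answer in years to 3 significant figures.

2.80 yr

Box A: F(A→B) = (1320 + 1990) − 1130 = 2180.0 Mg Hg/yr.
Box B: F(B→C) = (2180.0 + 843) − 1430 = 1593.0 Mg Hg/yr.
Box C: F(C→D) = (1593.0 + 274) − 672 = 1195.0 Mg Hg/yr.
Box D: F(D→E) = (1195.0 + 271) − 637 = 829.00 Mg Hg/yr.
Box E throughput = its input = 829.00 Mg Hg/yr; τ = 2320 / 829.00 = 2.799 yr.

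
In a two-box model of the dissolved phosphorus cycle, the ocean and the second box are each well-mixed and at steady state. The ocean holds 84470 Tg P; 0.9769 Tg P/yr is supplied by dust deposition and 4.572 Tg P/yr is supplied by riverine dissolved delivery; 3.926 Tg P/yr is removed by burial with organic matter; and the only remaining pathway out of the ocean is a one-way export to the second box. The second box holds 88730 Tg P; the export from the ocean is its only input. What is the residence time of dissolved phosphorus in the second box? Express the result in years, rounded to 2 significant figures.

Balance the ocean: ΣF_in = 0.9769 + 4.572 = 5.5489 Tg P/yr.
Export to the second box = ΣF_in − (3.926) = 1.6229 Tg P/yr.
At steady state the output of the second box equals its input, 1.6229 Tg P/yr.
τ = M / F = 88730 / 1.6229 = 54670 yr.

55000 yr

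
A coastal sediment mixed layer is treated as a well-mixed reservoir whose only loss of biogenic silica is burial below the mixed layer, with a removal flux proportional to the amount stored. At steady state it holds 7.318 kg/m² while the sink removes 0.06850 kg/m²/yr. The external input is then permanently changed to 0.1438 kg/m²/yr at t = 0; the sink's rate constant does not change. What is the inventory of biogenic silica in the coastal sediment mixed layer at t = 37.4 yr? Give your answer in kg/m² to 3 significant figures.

9.69 kg/m²

The sink rate constant is k = F₀/M₀ = 0.06850/7.318 = 0.009360 yr⁻¹.
Solving dM/dt = F₁ − kM with M(0) = M₀ gives M(t) = F₁/k + (M₀ − F₁/k)·e^(−kt).
F₁/k = 0.1438/0.009360 = 15.362 kg/m²; kt = 0.009360 × 37.4 = 0.3501, e^(−kt) = 0.7046.
M(37.4) = 15.362 + (7.318 − 15.362) × 0.7046 = 15.362 − 5.668 = 9.6941 kg/m².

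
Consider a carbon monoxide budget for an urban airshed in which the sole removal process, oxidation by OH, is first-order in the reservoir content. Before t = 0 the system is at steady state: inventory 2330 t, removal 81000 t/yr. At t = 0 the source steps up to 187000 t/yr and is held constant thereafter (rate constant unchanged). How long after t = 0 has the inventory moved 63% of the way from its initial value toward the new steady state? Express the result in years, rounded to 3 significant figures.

0.0286 yr

τ = M₀/F₀ = 2330/81000 = 0.02877 yr.
The remaining gap fraction is e^(−t/τ); 63% covered ⇒ e^(−t/τ) = 0.370.
t = −τ ln(0.370) = 0.02877 × 0.9943 = 0.02860 yr.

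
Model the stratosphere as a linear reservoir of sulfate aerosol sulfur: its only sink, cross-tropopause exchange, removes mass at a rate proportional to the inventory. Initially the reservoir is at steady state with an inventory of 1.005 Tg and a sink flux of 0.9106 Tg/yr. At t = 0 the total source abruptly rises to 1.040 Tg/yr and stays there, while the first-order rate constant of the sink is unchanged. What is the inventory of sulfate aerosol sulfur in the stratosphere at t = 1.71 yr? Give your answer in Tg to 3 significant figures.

1.12 Tg

Residence time τ = M₀/F₀ = 1.104 yr. The eventual steady state is M_∞ = M₀·(F₁/F₀) = 1.005 × 1.040/0.9106 = 1.1478 Tg.
The anomaly ΔM(t) = M(t) − M_∞ decays as ΔM₀·e^(−t/τ) with ΔM₀ = 1.005 − 1.1478 = −0.1428 Tg.
At t = 1.71 yr, e^(−t/τ) = e^(−1.549) = 0.2124, so ΔM = −0.03033 Tg and M = 1.1478 − 0.03033 = 1.1175 Tg.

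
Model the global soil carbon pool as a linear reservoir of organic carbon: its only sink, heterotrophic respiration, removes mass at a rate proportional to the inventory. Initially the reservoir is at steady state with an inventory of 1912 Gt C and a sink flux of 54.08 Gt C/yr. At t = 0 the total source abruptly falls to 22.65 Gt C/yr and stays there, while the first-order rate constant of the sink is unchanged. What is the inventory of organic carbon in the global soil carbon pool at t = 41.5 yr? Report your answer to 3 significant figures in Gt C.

Residence time τ = M₀/F₀ = 35.36 yr. The eventual steady state is M_∞ = M₀·(F₁/F₀) = 1912 × 22.65/54.08 = 800.79 Gt C.
The anomaly ΔM(t) = M(t) − M_∞ decays as ΔM₀·e^(−t/τ) with ΔM₀ = 1912 − 800.79 = 1111 Gt C.
At t = 41.5 yr, e^(−t/τ) = e^(−1.174) = 0.3092, so ΔM = 343.6 Gt C and M = 800.79 + 343.6 = 1144.4 Gt C.

1140 Gt C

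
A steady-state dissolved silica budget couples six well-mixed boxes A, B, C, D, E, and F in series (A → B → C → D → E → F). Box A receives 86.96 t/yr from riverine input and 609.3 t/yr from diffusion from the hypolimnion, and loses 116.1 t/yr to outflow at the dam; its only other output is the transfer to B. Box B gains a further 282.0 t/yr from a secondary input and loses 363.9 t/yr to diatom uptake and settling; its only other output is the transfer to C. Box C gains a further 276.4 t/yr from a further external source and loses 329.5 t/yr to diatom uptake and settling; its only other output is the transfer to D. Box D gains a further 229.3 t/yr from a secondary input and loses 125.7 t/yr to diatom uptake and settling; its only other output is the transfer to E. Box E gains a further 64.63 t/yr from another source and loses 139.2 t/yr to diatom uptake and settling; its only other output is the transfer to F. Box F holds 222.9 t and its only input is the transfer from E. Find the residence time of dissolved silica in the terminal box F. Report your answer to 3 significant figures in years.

Box A: F(A→B) = (86.96 + 609.3) − 116.1 = 580.16 t/yr.
Box B: F(B→C) = (580.16 + 282.0) − 363.9 = 498.26 t/yr.
Box C: F(C→D) = (498.26 + 276.4) − 329.5 = 445.16 t/yr.
Box D: F(D→E) = (445.16 + 229.3) − 125.7 = 548.76 t/yr.
Box E: F(E→F) = (548.76 + 64.63) − 139.2 = 474.19 t/yr.
Box F throughput = its input = 474.19 t/yr; τ = 222.9 / 474.19 = 0.4701 yr.

0.470 yr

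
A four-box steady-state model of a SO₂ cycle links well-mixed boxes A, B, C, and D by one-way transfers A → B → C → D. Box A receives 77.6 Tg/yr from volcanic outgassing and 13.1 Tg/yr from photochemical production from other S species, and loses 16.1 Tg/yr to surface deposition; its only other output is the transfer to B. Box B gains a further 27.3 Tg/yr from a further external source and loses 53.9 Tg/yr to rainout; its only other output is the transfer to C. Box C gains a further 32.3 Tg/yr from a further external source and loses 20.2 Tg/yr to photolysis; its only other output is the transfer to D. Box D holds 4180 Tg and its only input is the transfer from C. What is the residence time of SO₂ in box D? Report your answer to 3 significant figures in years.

Box A: F(A→B) = (77.6 + 13.1) − 16.1 = 74.600 Tg/yr.
Box B: F(B→C) = (74.600 + 27.3) − 53.9 = 48.000 Tg/yr.
Box C: F(C→D) = (48.000 + 32.3) − 20.2 = 60.100 Tg/yr.
Box D throughput = its input = 60.100 Tg/yr; τ = 4180 / 60.100 = 69.55 yr.

69.6 yr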